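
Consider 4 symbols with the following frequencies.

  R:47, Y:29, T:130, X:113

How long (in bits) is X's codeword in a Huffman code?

Repeatedly merge the two smallest:
combine Y(29), R(47) → 76
combine 76, X(113) → 189
combine T(130), 189 → 319
The subtree containing X is merged 2 times, so code length = 2.

2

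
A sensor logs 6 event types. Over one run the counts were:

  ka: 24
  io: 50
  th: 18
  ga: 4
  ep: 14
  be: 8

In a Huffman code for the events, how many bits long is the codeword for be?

Huffman merges, smallest pair first:
ga(4) + be(8) → 12
12 + ep(14) → 26
th(18) + ka(24) → 42
26 + 42 → 68
io(50) + 68 → 118
The subtree containing be is merged 4 times, so code length = 4.

4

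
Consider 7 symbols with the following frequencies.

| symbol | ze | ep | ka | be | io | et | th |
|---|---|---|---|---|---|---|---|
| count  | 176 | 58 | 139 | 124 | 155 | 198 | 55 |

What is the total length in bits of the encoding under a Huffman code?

Merge the two smallest weights repeatedly:
combine th(55), ep(58) → 113
combine 113, be(124) → 237
combine ka(139), io(155) → 294
combine ze(176), et(198) → 374
combine 237, 294 → 531
combine 374, 531 → 905
The encoded length is the sum of every internal node's weight: 113 + 237 + 294 + 374 + 531 + 905 = 2454 bits.

2454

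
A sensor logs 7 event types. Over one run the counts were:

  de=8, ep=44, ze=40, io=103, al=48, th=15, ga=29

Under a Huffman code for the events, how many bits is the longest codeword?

5

Merge the two lowest-weight nodes at each step:
de(8) + th(15) → 23
23 + ga(29) → 52
ze(40) + ep(44) → 84
al(48) + 52 → 100
84 + 100 → 184
io(103) + 184 → 287
The first pair merged (de, th) ends up deepest, at depth 5.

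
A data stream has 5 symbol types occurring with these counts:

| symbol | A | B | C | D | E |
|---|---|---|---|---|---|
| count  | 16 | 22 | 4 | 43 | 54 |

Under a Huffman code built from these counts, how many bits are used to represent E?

1

Huffman merges, smallest pair first:
combine C(4), A(16) → 20
combine 20, B(22) → 42
combine 42, D(43) → 85
combine E(54), 85 → 139
E sits one level below the root: a 1-bit codeword.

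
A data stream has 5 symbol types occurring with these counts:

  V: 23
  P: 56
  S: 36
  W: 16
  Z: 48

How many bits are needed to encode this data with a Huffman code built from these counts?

397

Greedily combine the two least-frequent nodes:
W(16) + V(23) → 39
S(36) + 39 → 75
Z(48) + P(56) → 104
75 + 104 → 179
Each symbol's bit-cost is frequency × depth; summing gives 397 bits (equivalently 39 + 75 + 104 + 179).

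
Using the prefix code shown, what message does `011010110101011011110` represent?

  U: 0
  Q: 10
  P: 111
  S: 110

USQSQQSPQ

Read left to right; each codeword is recognised as soon as it completes (prefix code):
  0→U | 110→S | 10→Q | 110→S | 10→Q | 10→Q | 110→S | 111→P | 10→Q
Decoded message: USQSQQSPQ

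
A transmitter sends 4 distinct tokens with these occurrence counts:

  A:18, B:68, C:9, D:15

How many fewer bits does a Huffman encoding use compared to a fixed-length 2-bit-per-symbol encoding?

44

Fixed-length: 2 bits × 110 symbols = 220 bits.
Huffman merges:
C(9) + D(15) → 24
A(18) + 24 → 42
42 + B(68) → 110
Huffman total = 24 + 42 + 110 = 176 bits.
Saving = 220 − 176 = 44 bits.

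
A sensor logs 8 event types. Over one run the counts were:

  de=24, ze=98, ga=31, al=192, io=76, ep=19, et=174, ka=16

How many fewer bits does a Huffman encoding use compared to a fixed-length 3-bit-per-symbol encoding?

Fixed-length: 3 bits × 630 symbols = 1890 bits.
Huffman merges:
ka(16) + ep(19) → 35
de(24) + ga(31) → 55
35 + 55 → 90
io(76) + 90 → 166
ze(98) + 166 → 264
et(174) + al(192) → 366
264 + 366 → 630
Huffman total = 35 + 55 + 90 + 166 + 264 + 366 + 630 = 1606 bits.
Saving = 1890 − 1606 = 284 bits.

284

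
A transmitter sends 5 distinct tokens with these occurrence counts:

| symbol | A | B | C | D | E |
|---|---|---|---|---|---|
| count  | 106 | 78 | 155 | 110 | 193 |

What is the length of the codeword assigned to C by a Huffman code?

Huffman merges, smallest pair first:
combine B(78), A(106) → 184
combine D(110), C(155) → 265
combine 184, E(193) → 377
combine 265, 377 → 642
C sits 2 levels below the root, so its codeword is 2 bits.

2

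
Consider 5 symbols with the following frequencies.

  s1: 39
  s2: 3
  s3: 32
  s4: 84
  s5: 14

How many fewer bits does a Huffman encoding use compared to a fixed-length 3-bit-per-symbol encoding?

190

Fixed-length: 3 bits × 172 symbols = 516 bits.
Huffman merges:
s2(3) + s5(14) → 17
17 + s3(32) → 49
s1(39) + 49 → 88
s4(84) + 88 → 172
Huffman total = 17 + 49 + 88 + 172 = 326 bits.
Saving = 516 − 326 = 190 bits.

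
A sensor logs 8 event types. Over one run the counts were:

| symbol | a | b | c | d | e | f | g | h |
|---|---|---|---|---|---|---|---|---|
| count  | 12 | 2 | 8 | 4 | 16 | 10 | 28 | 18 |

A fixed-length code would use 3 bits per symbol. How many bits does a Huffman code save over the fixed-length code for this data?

Fixed-length: 3 bits × 98 symbols = 294 bits.
Huffman merges:
merge b(2) and d(4): 6
merge 6 and c(8): 14
merge f(10) and a(12): 22
merge 14 and e(16): 30
merge h(18) and 22: 40
merge g(28) and 30: 58
merge 40 and 58: 98
Huffman total = 6 + 14 + 22 + 30 + 40 + 58 + 98 = 268 bits.
Saving = 294 − 268 = 26 bits.

26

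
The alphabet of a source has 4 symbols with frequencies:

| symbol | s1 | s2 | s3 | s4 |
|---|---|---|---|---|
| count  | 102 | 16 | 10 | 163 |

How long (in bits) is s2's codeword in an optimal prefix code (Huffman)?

Build the tree from the bottom:
combine s3(10), s2(16) → 26
combine 26, s1(102) → 128
combine 128, s4(163) → 291
The subtree containing s2 is merged 3 times, so code length = 3.

3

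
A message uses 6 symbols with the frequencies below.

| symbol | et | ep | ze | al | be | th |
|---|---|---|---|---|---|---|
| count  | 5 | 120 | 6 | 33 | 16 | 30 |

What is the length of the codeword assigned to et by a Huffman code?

Huffman merges, smallest pair first:
merge et(5) and ze(6): 11
merge 11 and be(16): 27
merge 27 and th(30): 57
merge al(33) and 57: 90
merge 90 and ep(120): 210
The subtree containing et is merged 5 times, so code length = 5.

5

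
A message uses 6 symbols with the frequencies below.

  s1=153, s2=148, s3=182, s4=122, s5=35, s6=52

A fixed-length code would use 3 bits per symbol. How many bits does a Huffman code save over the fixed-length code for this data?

396

Fixed-length: 3 bits × 692 symbols = 2076 bits.
Huffman merges:
combine s5(35), s6(52) → 87
combine 87, s4(122) → 209
combine s2(148), s1(153) → 301
combine s3(182), 209 → 391
combine 301, 391 → 692
Huffman total = 87 + 209 + 301 + 391 + 692 = 1680 bits.
Saving = 2076 − 1680 = 396 bits.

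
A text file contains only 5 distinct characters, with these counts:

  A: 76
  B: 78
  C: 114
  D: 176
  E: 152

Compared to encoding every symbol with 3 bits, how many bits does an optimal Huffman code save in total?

Fixed-length: 3 bits × 596 symbols = 1788 bits.
Huffman merges:
combine A(76), B(78) → 154
combine C(114), E(152) → 266
combine 154, D(176) → 330
combine 266, 330 → 596
Huffman total = 154 + 266 + 330 + 596 = 1346 bits.
Saving = 1788 − 1346 = 442 bits.

442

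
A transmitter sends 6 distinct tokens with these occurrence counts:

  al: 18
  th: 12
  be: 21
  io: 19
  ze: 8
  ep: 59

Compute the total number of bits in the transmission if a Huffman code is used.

313

Greedily combine the two least-frequent nodes:
ze(8) + th(12) → 20
al(18) + io(19) → 37
20 + be(21) → 41
37 + 41 → 78
ep(59) + 78 → 137
Each symbol's bit-cost is frequency × depth; summing gives 313 bits (equivalently 20 + 37 + 41 + 78 + 137).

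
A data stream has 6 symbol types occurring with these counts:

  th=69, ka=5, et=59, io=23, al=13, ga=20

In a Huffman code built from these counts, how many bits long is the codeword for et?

Huffman merges, smallest pair first:
ka(5) + al(13) → 18
18 + ga(20) → 38
io(23) + 38 → 61
et(59) + 61 → 120
th(69) + 120 → 189
The subtree containing et is merged 2 times, so code length = 2.

2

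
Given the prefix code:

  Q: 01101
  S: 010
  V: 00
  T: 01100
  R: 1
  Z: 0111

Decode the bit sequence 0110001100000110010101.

TTVTRSR

Read left to right; each codeword is recognised as soon as it completes (prefix code):
  01100→T | 01100→T | 00→V | 01100→T | 1→R | 010→S | 1→R
Decoded message: TTVTRSR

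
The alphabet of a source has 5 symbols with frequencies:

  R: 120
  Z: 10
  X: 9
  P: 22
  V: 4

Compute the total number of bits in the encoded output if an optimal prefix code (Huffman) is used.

246

Greedily combine the two least-frequent nodes:
combine V(4), X(9) → 13
combine Z(10), 13 → 23
combine P(22), 23 → 45
combine 45, R(120) → 165
Each symbol's bit-cost is frequency × depth; summing gives 246 bits (equivalently 13 + 23 + 45 + 165).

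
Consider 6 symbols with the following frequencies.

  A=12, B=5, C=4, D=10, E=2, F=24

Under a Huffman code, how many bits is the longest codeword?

5

Merge the two lowest-weight nodes at each step:
combine E(2), C(4) → 6
combine B(5), 6 → 11
combine D(10), 11 → 21
combine A(12), 21 → 33
combine F(24), 33 → 57
The first pair merged (E, C) ends up deepest, at depth 5.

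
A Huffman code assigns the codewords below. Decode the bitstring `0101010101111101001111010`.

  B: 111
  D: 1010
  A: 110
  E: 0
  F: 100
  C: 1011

Read left to right; each codeword is recognised as soon as it completes (prefix code):
  0→E | 1010→D | 1010→D | 111→B | 110→A | 100→F | 111→B | 1010→D
Decoded message: EDDBAFBD

EDDBAFBD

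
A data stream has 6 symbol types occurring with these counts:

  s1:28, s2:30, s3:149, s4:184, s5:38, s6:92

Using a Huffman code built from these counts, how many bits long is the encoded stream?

Greedily combine the two least-frequent nodes:
s1(28) + s2(30) → 58
s5(38) + 58 → 96
s6(92) + 96 → 188
s3(149) + s4(184) → 333
188 + 333 → 521
Total encoded bits = sum of merged weights = 58 + 96 + 188 + 333 + 521 = 1196.

1196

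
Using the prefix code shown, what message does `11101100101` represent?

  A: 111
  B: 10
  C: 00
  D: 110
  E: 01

Read left to right; each codeword is recognised as soon as it completes (prefix code):
  111→A | 01→E | 10→B | 01→E | 01→E
Decoded message: AEBEE

AEBEE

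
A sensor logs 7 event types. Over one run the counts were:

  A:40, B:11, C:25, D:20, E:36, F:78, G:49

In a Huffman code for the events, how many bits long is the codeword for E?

Build the tree from the bottom:
B(11) + D(20) → 31
C(25) + 31 → 56
E(36) + A(40) → 76
G(49) + 56 → 105
76 + F(78) → 154
105 + 154 → 259
E sits 3 levels below the root, so its codeword is 3 bits.

3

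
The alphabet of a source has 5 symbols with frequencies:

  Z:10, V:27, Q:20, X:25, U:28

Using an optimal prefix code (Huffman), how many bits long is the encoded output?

250

Build the Huffman tree bottom-up:
merge Z(10) and Q(20): 30
merge X(25) and V(27): 52
merge U(28) and 30: 58
merge 52 and 58: 110
Total encoded bits = sum of merged weights = 30 + 52 + 58 + 110 = 250.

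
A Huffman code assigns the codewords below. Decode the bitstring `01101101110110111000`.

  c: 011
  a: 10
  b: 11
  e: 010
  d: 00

Read left to right; each codeword is recognised as soon as it completes (prefix code):
  011→c | 011→c | 011→c | 10→a | 11→b | 011→c | 10→a | 00→d
Decoded message: cccabcad

cccabcad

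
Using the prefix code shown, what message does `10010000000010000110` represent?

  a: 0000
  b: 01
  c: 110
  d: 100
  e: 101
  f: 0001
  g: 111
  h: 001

ddahac

Read left to right; each codeword is recognised as soon as it completes (prefix code):
  100→d | 100→d | 0000→a | 001→h | 0000→a | 110→c
Decoded message: ddahac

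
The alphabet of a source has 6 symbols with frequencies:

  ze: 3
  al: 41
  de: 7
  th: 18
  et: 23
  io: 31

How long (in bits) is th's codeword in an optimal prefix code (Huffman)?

Build the tree from the bottom:
merge ze(3) and de(7): 10
merge 10 and th(18): 28
merge et(23) and 28: 51
merge io(31) and al(41): 72
merge 51 and 72: 123
th's leaf is at depth 3, giving a 3-bit codeword.

3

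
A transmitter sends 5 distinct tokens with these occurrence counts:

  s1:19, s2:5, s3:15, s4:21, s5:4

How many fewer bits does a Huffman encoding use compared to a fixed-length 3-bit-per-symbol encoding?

55

Fixed-length: 3 bits × 64 symbols = 192 bits.
Huffman merges:
merge s5(4) and s2(5): 9
merge 9 and s3(15): 24
merge s1(19) and s4(21): 40
merge 24 and 40: 64
Huffman total = 9 + 24 + 40 + 64 = 137 bits.
Saving = 192 − 137 = 55 bits.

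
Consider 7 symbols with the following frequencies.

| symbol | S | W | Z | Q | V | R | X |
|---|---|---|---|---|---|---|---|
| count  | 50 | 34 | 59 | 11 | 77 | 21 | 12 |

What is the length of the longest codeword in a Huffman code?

5

Merge the two lowest-weight nodes at each step:
combine Q(11), X(12) → 23
combine R(21), 23 → 44
combine W(34), 44 → 78
combine S(50), Z(59) → 109
combine V(77), 78 → 155
combine 109, 155 → 264
The first pair merged (Q, X) ends up deepest, at depth 5.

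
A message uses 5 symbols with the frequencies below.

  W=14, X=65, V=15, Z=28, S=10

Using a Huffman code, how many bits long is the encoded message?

262

Merge the two smallest weights repeatedly:
merge S(10) and W(14): 24
merge V(15) and 24: 39
merge Z(28) and 39: 67
merge X(65) and 67: 132
Total encoded bits = sum of merged weights = 24 + 39 + 67 + 132 = 262.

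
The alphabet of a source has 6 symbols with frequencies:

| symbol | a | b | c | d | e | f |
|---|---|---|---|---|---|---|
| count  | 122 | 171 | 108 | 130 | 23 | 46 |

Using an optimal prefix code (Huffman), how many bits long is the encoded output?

Greedily combine the two least-frequent nodes:
e(23) + f(46) → 69
69 + c(108) → 177
a(122) + d(130) → 252
b(171) + 177 → 348
252 + 348 → 600
Total encoded bits = sum of merged weights = 69 + 177 + 252 + 348 + 600 = 1446.

1446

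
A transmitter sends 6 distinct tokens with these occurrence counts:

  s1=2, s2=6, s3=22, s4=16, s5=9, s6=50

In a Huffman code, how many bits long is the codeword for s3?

2

Repeatedly merge the two smallest:
s1(2) + s2(6) → 8
8 + s5(9) → 17
s4(16) + 17 → 33
s3(22) + 33 → 55
s6(50) + 55 → 105
s3's leaf is at depth 2, giving a 2-bit codeword.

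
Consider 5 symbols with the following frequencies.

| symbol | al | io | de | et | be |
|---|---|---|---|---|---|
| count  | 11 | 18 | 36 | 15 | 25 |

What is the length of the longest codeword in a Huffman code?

3

Merge the two lowest-weight nodes at each step:
al(11) + et(15) → 26
io(18) + be(25) → 43
26 + de(36) → 62
43 + 62 → 105
The first pair merged (al, et) ends up deepest, at depth 3.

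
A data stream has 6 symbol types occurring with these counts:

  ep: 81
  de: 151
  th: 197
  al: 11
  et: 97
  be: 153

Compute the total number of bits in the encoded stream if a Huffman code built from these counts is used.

Merge the two smallest weights repeatedly:
merge al(11) and ep(81): 92
merge 92 and et(97): 189
merge de(151) and be(153): 304
merge 189 and th(197): 386
merge 304 and 386: 690
Each symbol's bit-cost is frequency × depth; summing gives 1661 bits (equivalently 92 + 189 + 304 + 386 + 690).

1661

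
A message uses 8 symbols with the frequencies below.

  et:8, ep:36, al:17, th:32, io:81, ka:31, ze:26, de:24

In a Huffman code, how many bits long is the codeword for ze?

Huffman merges, smallest pair first:
et(8) + al(17) → 25
de(24) + 25 → 49
ze(26) + ka(31) → 57
th(32) + ep(36) → 68
49 + 57 → 106
68 + io(81) → 149
106 + 149 → 255
ze's leaf is at depth 3, giving a 3-bit codeword.

3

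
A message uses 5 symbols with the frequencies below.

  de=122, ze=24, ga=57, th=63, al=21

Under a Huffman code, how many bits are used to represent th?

2

Build the tree from the bottom:
merge al(21) and ze(24): 45
merge 45 and ga(57): 102
merge th(63) and 102: 165
merge de(122) and 165: 287
The subtree containing th is merged 2 times, so code length = 2.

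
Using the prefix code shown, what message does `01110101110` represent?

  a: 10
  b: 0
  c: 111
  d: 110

Read left to right; each codeword is recognised as soon as it completes (prefix code):
  0→b | 111→c | 0→b | 10→a | 111→c | 0→b
Decoded message: bcbacb

bcbacb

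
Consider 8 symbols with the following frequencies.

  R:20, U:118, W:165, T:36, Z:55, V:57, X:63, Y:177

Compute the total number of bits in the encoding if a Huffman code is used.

Build the Huffman tree bottom-up:
combine R(20), T(36) → 56
combine Z(55), 56 → 111
combine V(57), X(63) → 120
combine 111, U(118) → 229
combine 120, W(165) → 285
combine Y(177), 229 → 406
combine 285, 406 → 691
The encoded length is the sum of every internal node's weight: 56 + 111 + 120 + 229 + 285 + 406 + 691 = 1898 bits.

1898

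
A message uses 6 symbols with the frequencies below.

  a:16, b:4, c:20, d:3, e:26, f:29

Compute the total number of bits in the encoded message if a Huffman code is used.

Greedily combine the two least-frequent nodes:
d(3) + b(4) → 7
7 + a(16) → 23
c(20) + 23 → 43
e(26) + f(29) → 55
43 + 55 → 98
The encoded length is the sum of every internal node's weight: 7 + 23 + 43 + 55 + 98 = 226 bits.

226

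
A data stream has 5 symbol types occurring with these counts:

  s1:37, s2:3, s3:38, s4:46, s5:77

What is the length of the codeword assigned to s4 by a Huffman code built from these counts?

Huffman merges, smallest pair first:
merge s2(3) and s1(37): 40
merge s3(38) and 40: 78
merge s4(46) and s5(77): 123
merge 78 and 123: 201
The subtree containing s4 is merged 2 times, so code length = 2.

2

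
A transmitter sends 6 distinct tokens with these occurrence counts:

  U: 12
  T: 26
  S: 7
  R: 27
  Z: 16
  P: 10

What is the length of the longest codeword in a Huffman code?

3

Merge the two lowest-weight nodes at each step:
S(7) + P(10) → 17
U(12) + Z(16) → 28
17 + T(26) → 43
R(27) + 28 → 55
43 + 55 → 98
Maximum depth reached is 3.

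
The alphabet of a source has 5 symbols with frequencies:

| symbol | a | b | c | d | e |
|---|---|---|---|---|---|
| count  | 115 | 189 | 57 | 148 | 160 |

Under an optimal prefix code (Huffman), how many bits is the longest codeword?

3

Merge the two lowest-weight nodes at each step:
combine c(57), a(115) → 172
combine d(148), e(160) → 308
combine 172, b(189) → 361
combine 308, 361 → 669
The rarest symbols sit at the bottom; the longest codeword is 3 bits.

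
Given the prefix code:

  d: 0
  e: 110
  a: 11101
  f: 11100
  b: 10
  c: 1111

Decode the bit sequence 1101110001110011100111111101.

Read left to right; each codeword is recognised as soon as it completes (prefix code):
  110→e | 11100→f | 0→d | 11100→f | 11100→f | 1111→c | 11101→a
Decoded message: efdffca

efdffca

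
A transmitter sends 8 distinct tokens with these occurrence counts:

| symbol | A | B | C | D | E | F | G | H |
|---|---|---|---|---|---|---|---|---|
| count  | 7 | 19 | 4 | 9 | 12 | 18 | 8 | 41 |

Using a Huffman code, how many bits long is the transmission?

322

Merge the two smallest weights repeatedly:
merge C(4) and A(7): 11
merge G(8) and D(9): 17
merge 11 and E(12): 23
merge 17 and F(18): 35
merge B(19) and 23: 42
merge 35 and H(41): 76
merge 42 and 76: 118
Each symbol's bit-cost is frequency × depth; summing gives 322 bits (equivalently 11 + 17 + 23 + 35 + 42 + 76 + 118).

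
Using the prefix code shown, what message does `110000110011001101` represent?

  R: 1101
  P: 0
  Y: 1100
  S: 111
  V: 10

YPPYYR

Read left to right; each codeword is recognised as soon as it completes (prefix code):
  1100→Y | 0→P | 0→P | 1100→Y | 1100→Y | 1101→R
Decoded message: YPPYYR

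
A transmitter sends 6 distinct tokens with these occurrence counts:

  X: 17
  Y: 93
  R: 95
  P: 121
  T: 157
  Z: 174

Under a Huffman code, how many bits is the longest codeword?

Merge the two lowest-weight nodes at each step:
combine X(17), Y(93) → 110
combine R(95), 110 → 205
combine P(121), T(157) → 278
combine Z(174), 205 → 379
combine 278, 379 → 657
Maximum depth reached is 4.

4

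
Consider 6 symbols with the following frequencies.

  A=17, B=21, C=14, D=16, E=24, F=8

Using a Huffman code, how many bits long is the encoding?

255

Merge the two smallest weights repeatedly:
merge F(8) and C(14): 22
merge D(16) and A(17): 33
merge B(21) and 22: 43
merge E(24) and 33: 57
merge 43 and 57: 100
The encoded length is the sum of every internal node's weight: 22 + 33 + 43 + 57 + 100 = 255 bits.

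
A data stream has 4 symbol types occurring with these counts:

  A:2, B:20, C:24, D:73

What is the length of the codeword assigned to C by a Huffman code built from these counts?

2

Repeatedly merge the two smallest:
A(2) + B(20) → 22
22 + C(24) → 46
46 + D(73) → 119
The subtree containing C is merged 2 times, so code length = 2.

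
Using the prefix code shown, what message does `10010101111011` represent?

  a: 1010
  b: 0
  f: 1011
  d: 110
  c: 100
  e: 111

Read left to right; each codeword is recognised as soon as it completes (prefix code):
  100→c | 1010→a | 111→e | 1011→f
Decoded message: caef

caef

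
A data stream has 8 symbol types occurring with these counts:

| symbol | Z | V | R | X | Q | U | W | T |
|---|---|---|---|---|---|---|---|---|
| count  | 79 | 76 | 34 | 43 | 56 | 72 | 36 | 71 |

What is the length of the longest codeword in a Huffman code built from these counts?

Merge the two lowest-weight nodes at each step:
merge R(34) and W(36): 70
merge X(43) and Q(56): 99
merge 70 and T(71): 141
merge U(72) and V(76): 148
merge Z(79) and 99: 178
merge 141 and 148: 289
merge 178 and 289: 467
Maximum depth reached is 4.

4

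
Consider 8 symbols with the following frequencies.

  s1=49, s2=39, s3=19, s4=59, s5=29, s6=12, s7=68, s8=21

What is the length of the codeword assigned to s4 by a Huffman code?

2

Repeatedly merge the two smallest:
combine s6(12), s3(19) → 31
combine s8(21), s5(29) → 50
combine 31, s2(39) → 70
combine s1(49), 50 → 99
combine s4(59), s7(68) → 127
combine 70, 99 → 169
combine 127, 169 → 296
s4's leaf is at depth 2, giving a 2-bit codeword.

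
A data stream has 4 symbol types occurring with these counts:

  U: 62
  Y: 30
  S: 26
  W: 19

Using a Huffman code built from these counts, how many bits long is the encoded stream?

Greedily combine the two least-frequent nodes:
combine W(19), S(26) → 45
combine Y(30), 45 → 75
combine U(62), 75 → 137
Total encoded bits = sum of merged weights = 45 + 75 + 137 = 257.

257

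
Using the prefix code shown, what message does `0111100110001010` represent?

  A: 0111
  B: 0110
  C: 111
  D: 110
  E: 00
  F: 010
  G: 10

Read left to right; each codeword is recognised as soon as it completes (prefix code):
  0111→A | 10→G | 0110→B | 00→E | 10→G | 10→G
Decoded message: AGBEGG

AGBEGG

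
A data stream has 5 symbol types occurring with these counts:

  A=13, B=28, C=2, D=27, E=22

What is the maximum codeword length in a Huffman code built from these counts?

3

Merge the two lowest-weight nodes at each step:
merge C(2) and A(13): 15
merge 15 and E(22): 37
merge D(27) and B(28): 55
merge 37 and 55: 92
Maximum depth reached is 3.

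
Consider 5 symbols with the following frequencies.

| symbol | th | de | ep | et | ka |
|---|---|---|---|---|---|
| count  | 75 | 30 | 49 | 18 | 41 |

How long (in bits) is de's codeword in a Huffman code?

3

Huffman merges, smallest pair first:
merge et(18) and de(30): 48
merge ka(41) and 48: 89
merge ep(49) and th(75): 124
merge 89 and 124: 213
de sits 3 levels below the root, so its codeword is 3 bits.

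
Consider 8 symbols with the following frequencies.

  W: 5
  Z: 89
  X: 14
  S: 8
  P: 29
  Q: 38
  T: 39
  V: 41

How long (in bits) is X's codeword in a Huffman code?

4

Huffman merges, smallest pair first:
W(5) + S(8) → 13
13 + X(14) → 27
27 + P(29) → 56
Q(38) + T(39) → 77
V(41) + 56 → 97
77 + Z(89) → 166
97 + 166 → 263
The subtree containing X is merged 4 times, so code length = 4.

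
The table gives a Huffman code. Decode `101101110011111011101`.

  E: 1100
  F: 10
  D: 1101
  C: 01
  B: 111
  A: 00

Read left to right; each codeword is recognised as soon as it completes (prefix code):
  10→F | 1101→D | 1100→E | 111→B | 1101→D | 1101→D
Decoded message: FDEBDD

FDEBDD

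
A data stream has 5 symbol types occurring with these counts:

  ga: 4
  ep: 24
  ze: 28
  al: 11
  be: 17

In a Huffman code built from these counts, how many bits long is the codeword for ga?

3

Huffman merges, smallest pair first:
ga(4) + al(11) → 15
15 + be(17) → 32
ep(24) + ze(28) → 52
32 + 52 → 84
ga's leaf is at depth 3, giving a 3-bit codeword.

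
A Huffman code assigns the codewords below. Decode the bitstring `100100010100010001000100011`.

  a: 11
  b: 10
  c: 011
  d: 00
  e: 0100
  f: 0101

Read left to right; each codeword is recognised as soon as it completes (prefix code):
  10→b | 0100→e | 0101→f | 00→d | 0100→e | 0100→e | 0100→e | 011→c
Decoded message: befdeeec

befdeeec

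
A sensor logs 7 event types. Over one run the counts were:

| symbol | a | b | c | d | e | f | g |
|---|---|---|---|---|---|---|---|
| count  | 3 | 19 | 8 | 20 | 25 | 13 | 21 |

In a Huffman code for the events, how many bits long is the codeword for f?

Repeatedly merge the two smallest:
a(3) + c(8) → 11
11 + f(13) → 24
b(19) + d(20) → 39
g(21) + 24 → 45
e(25) + 39 → 64
45 + 64 → 109
The subtree containing f is merged 3 times, so code length = 3.

3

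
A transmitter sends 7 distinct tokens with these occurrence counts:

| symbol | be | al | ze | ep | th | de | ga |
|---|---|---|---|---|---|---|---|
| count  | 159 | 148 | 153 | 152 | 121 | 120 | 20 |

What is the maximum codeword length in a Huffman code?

4

Merge the two lowest-weight nodes at each step:
ga(20) + de(120) → 140
th(121) + 140 → 261
al(148) + ep(152) → 300
ze(153) + be(159) → 312
261 + 300 → 561
312 + 561 → 873
Maximum depth reached is 4.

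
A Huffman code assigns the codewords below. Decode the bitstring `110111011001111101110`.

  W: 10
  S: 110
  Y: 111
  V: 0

SYVSVYSYV

Read left to right; each codeword is recognised as soon as it completes (prefix code):
  110→S | 111→Y | 0→V | 110→S | 0→V | 111→Y | 110→S | 111→Y | 0→V
Decoded message: SYVSVYSYV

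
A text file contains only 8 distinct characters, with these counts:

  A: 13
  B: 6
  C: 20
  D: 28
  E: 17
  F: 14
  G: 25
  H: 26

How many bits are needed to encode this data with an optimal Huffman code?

Greedily combine the two least-frequent nodes:
B(6) + A(13) → 19
F(14) + E(17) → 31
19 + C(20) → 39
G(25) + H(26) → 51
D(28) + 31 → 59
39 + 51 → 90
59 + 90 → 149
The encoded length is the sum of every internal node's weight: 19 + 31 + 39 + 51 + 59 + 90 + 149 = 438 bits.

438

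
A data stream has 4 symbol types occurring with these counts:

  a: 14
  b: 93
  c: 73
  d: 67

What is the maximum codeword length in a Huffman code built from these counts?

3

Merge the two lowest-weight nodes at each step:
a(14) + d(67) → 81
c(73) + 81 → 154
b(93) + 154 → 247
The first pair merged (a, d) ends up deepest, at depth 3.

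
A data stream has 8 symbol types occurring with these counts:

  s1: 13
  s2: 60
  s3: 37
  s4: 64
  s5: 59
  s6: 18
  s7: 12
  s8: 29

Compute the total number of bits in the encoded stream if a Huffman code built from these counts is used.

820

Greedily combine the two least-frequent nodes:
s7(12) + s1(13) → 25
s6(18) + 25 → 43
s8(29) + s3(37) → 66
43 + s5(59) → 102
s2(60) + s4(64) → 124
66 + 102 → 168
124 + 168 → 292
Each symbol's bit-cost is frequency × depth; summing gives 820 bits (equivalently 25 + 43 + 66 + 102 + 124 + 168 + 292).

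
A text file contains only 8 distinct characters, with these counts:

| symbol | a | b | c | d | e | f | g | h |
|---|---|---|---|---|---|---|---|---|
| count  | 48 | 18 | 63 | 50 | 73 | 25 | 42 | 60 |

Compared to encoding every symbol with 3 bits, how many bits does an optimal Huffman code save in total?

Fixed-length: 3 bits × 379 symbols = 1137 bits.
Huffman merges:
b(18) + f(25) → 43
g(42) + 43 → 85
a(48) + d(50) → 98
h(60) + c(63) → 123
e(73) + 85 → 158
98 + 123 → 221
158 + 221 → 379
Huffman total = 43 + 85 + 98 + 123 + 158 + 221 + 379 = 1107 bits.
Saving = 1137 − 1107 = 30 bits.

30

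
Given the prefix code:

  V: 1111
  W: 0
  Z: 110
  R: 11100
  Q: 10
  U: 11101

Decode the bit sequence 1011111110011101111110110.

QVRUVQZ

Read left to right; each codeword is recognised as soon as it completes (prefix code):
  10→Q | 1111→V | 11100→R | 11101→U | 1111→V | 10→Q | 110→Z
Decoded message: QVRUVQZ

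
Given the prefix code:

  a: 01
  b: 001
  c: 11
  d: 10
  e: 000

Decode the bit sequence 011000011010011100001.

Read left to right; each codeword is recognised as soon as it completes (prefix code):
  01→a | 10→d | 000→e | 11→c | 01→a | 001→b | 11→c | 000→e | 01→a
Decoded message: adecabcea

adecabcea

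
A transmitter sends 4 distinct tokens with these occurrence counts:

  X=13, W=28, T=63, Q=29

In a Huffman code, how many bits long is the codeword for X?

3

Build the tree from the bottom:
X(13) + W(28) → 41
Q(29) + 41 → 70
T(63) + 70 → 133
X's leaf is at depth 3, giving a 3-bit codeword.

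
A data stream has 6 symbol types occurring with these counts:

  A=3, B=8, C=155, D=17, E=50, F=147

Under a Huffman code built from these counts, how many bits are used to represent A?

Build the tree from the bottom:
combine A(3), B(8) → 11
combine 11, D(17) → 28
combine 28, E(50) → 78
combine 78, F(147) → 225
combine C(155), 225 → 380
A sits 5 levels below the root, so its codeword is 5 bits.

5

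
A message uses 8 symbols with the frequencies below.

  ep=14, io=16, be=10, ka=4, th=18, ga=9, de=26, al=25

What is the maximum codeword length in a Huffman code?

Merge the two lowest-weight nodes at each step:
ka(4) + ga(9) → 13
be(10) + 13 → 23
ep(14) + io(16) → 30
th(18) + 23 → 41
al(25) + de(26) → 51
30 + 41 → 71
51 + 71 → 122
The rarest symbols sit at the bottom; the longest codeword is 5 bits.

5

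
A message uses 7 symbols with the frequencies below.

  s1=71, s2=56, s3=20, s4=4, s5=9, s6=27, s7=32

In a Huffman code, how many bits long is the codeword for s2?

2

Huffman merges, smallest pair first:
merge s4(4) and s5(9): 13
merge 13 and s3(20): 33
merge s6(27) and s7(32): 59
merge 33 and s2(56): 89
merge 59 and s1(71): 130
merge 89 and 130: 219
The subtree containing s2 is merged 2 times, so code length = 2.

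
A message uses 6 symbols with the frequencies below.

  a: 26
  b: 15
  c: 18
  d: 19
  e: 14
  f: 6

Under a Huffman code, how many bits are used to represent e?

3

Repeatedly merge the two smallest:
f(6) + e(14) → 20
b(15) + c(18) → 33
d(19) + 20 → 39
a(26) + 33 → 59
39 + 59 → 98
e sits 3 levels below the root, so its codeword is 3 bits.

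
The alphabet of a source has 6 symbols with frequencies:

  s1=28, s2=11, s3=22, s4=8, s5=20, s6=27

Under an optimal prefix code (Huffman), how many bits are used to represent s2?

Repeatedly merge the two smallest:
s4(8) + s2(11) → 19
19 + s5(20) → 39
s3(22) + s6(27) → 49
s1(28) + 39 → 67
49 + 67 → 116
s2's leaf is at depth 4, giving a 4-bit codeword.

4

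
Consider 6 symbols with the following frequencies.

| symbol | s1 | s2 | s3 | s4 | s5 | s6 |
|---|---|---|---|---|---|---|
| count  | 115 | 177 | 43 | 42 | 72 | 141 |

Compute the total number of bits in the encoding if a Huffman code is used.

1422

Greedily combine the two least-frequent nodes:
combine s4(42), s3(43) → 85
combine s5(72), 85 → 157
combine s1(115), s6(141) → 256
combine 157, s2(177) → 334
combine 256, 334 → 590
Total encoded bits = sum of merged weights = 85 + 157 + 256 + 334 + 590 = 1422.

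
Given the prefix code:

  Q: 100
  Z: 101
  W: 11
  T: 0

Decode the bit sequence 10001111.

Read left to right; each codeword is recognised as soon as it completes (prefix code):
  100→Q | 0→T | 11→W | 11→W
Decoded message: QTWW

QTWW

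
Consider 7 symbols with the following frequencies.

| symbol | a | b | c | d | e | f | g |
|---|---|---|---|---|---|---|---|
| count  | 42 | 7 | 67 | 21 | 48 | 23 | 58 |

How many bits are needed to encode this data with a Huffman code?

Greedily combine the two least-frequent nodes:
combine b(7), d(21) → 28
combine f(23), 28 → 51
combine a(42), e(48) → 90
combine 51, g(58) → 109
combine c(67), 90 → 157
combine 109, 157 → 266
Each symbol's bit-cost is frequency × depth; summing gives 701 bits (equivalently 28 + 51 + 90 + 109 + 157 + 266).

701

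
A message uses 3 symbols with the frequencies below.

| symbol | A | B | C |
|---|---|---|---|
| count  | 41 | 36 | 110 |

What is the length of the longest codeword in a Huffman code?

Merge the two lowest-weight nodes at each step:
merge B(36) and A(41): 77
merge 77 and C(110): 187
Maximum depth reached is 2.

2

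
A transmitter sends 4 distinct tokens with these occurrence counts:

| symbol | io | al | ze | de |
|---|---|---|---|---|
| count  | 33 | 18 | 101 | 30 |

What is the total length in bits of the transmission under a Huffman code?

311

Merge the two smallest weights repeatedly:
al(18) + de(30) → 48
io(33) + 48 → 81
81 + ze(101) → 182
Each symbol's bit-cost is frequency × depth; summing gives 311 bits (equivalently 48 + 81 + 182).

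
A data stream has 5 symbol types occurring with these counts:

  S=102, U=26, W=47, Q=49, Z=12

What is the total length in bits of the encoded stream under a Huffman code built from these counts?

Merge the two smallest weights repeatedly:
combine Z(12), U(26) → 38
combine 38, W(47) → 85
combine Q(49), 85 → 134
combine S(102), 134 → 236
The encoded length is the sum of every internal node's weight: 38 + 85 + 134 + 236 = 493 bits.

493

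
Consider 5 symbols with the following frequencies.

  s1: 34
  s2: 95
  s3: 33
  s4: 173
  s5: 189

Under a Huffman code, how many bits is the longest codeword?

4

Merge the two lowest-weight nodes at each step:
combine s3(33), s1(34) → 67
combine 67, s2(95) → 162
combine 162, s4(173) → 335
combine s5(189), 335 → 524
Maximum depth reached is 4.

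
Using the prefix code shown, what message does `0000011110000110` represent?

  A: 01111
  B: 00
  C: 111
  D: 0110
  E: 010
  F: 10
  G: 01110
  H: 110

BBABBH

Read left to right; each codeword is recognised as soon as it completes (prefix code):
  00→B | 00→B | 01111→A | 00→B | 00→B | 110→H
Decoded message: BBABBH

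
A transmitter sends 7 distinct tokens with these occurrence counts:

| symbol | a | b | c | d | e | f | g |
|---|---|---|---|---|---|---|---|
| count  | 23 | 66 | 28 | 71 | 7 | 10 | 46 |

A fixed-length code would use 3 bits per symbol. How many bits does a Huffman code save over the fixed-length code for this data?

126

Fixed-length: 3 bits × 251 symbols = 753 bits.
Huffman merges:
merge e(7) and f(10): 17
merge 17 and a(23): 40
merge c(28) and 40: 68
merge g(46) and b(66): 112
merge 68 and d(71): 139
merge 112 and 139: 251
Huffman total = 17 + 40 + 68 + 112 + 139 + 251 = 627 bits.
Saving = 753 − 627 = 126 bits.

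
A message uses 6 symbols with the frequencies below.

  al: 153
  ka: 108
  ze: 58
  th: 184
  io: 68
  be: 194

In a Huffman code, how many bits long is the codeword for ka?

Build the tree from the bottom:
ze(58) + io(68) → 126
ka(108) + 126 → 234
al(153) + th(184) → 337
be(194) + 234 → 428
337 + 428 → 765
ka's leaf is at depth 3, giving a 3-bit codeword.

3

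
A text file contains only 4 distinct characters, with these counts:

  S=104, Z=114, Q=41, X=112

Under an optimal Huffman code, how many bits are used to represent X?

Build the tree from the bottom:
merge Q(41) and S(104): 145
merge X(112) and Z(114): 226
merge 145 and 226: 371
X's leaf is at depth 2, giving a 2-bit codeword.

2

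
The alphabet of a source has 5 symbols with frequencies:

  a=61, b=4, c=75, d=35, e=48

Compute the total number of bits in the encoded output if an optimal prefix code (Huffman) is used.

Greedily combine the two least-frequent nodes:
b(4) + d(35) → 39
39 + e(48) → 87
a(61) + c(75) → 136
87 + 136 → 223
Each symbol's bit-cost is frequency × depth; summing gives 485 bits (equivalently 39 + 87 + 136 + 223).

485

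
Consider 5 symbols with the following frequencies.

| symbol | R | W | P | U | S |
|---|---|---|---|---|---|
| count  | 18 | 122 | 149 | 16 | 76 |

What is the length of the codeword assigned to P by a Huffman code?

1

Repeatedly merge the two smallest:
U(16) + R(18) → 34
34 + S(76) → 110
110 + W(122) → 232
P(149) + 232 → 381
P is a child of the root — depth 1, so its codeword is a single bit.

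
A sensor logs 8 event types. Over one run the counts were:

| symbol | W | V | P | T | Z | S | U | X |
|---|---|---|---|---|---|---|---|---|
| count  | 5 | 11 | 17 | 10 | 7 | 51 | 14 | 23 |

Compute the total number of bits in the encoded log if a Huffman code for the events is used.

Merge the two smallest weights repeatedly:
merge W(5) and Z(7): 12
merge T(10) and V(11): 21
merge 12 and U(14): 26
merge P(17) and 21: 38
merge X(23) and 26: 49
merge 38 and 49: 87
merge S(51) and 87: 138
Total encoded bits = sum of merged weights = 12 + 21 + 26 + 38 + 49 + 87 + 138 = 371.

371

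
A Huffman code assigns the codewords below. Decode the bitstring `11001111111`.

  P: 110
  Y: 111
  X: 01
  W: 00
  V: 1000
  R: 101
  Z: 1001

Read left to right; each codeword is recognised as soon as it completes (prefix code):
  110→P | 01→X | 111→Y | 111→Y
Decoded message: PXYY

PXYY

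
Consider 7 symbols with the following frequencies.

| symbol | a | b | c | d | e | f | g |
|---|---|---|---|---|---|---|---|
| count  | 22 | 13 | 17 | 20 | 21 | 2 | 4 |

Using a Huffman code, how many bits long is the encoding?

259

Build the Huffman tree bottom-up:
combine f(2), g(4) → 6
combine 6, b(13) → 19
combine c(17), 19 → 36
combine d(20), e(21) → 41
combine a(22), 36 → 58
combine 41, 58 → 99
The encoded length is the sum of every internal node's weight: 6 + 19 + 36 + 41 + 58 + 99 = 259 bits.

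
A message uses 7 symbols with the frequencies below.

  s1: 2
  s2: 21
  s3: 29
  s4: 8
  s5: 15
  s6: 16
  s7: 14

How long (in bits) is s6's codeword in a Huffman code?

Huffman merges, smallest pair first:
s1(2) + s4(8) → 10
10 + s7(14) → 24
s5(15) + s6(16) → 31
s2(21) + 24 → 45
s3(29) + 31 → 60
45 + 60 → 105
The subtree containing s6 is merged 3 times, so code length = 3.

3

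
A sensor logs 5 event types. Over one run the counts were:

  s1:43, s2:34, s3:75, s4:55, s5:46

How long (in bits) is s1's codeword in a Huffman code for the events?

Repeatedly merge the two smallest:
merge s2(34) and s1(43): 77
merge s5(46) and s4(55): 101
merge s3(75) and 77: 152
merge 101 and 152: 253
s1 sits 3 levels below the root, so its codeword is 3 bits.

3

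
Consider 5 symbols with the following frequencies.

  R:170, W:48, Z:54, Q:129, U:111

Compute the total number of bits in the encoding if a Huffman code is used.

1126

Greedily combine the two least-frequent nodes:
W(48) + Z(54) → 102
102 + U(111) → 213
Q(129) + R(170) → 299
213 + 299 → 512
Total encoded bits = sum of merged weights = 102 + 213 + 299 + 512 = 1126.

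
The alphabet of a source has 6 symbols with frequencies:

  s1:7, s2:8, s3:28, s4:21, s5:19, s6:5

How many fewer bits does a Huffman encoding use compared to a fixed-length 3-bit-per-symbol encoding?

56

Fixed-length: 3 bits × 88 symbols = 264 bits.
Huffman merges:
merge s6(5) and s1(7): 12
merge s2(8) and 12: 20
merge s5(19) and 20: 39
merge s4(21) and s3(28): 49
merge 39 and 49: 88
Huffman total = 12 + 20 + 39 + 49 + 88 = 208 bits.
Saving = 264 − 208 = 56 bits.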